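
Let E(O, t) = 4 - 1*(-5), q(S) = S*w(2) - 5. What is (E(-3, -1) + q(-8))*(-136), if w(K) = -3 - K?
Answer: -5984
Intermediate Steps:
q(S) = -5 - 5*S (q(S) = S*(-3 - 1*2) - 5 = S*(-3 - 2) - 5 = S*(-5) - 5 = -5*S - 5 = -5 - 5*S)
E(O, t) = 9 (E(O, t) = 4 + 5 = 9)
(E(-3, -1) + q(-8))*(-136) = (9 + (-5 - 5*(-8)))*(-136) = (9 + (-5 + 40))*(-136) = (9 + 35)*(-136) = 44*(-136) = -5984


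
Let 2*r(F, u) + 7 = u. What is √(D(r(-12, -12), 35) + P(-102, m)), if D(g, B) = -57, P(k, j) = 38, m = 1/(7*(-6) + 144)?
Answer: I*√19 ≈ 4.3589*I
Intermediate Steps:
r(F, u) = -7/2 + u/2
m = 1/102 (m = 1/(-42 + 144) = 1/102 ≈ 0.0098039)
√(D(r(-12, -12), 35) + P(-102, m)) = √(-57 + 38) = √(-19) = I*√19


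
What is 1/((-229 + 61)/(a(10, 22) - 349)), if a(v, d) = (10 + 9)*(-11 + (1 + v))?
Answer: 349/168 ≈ 2.0774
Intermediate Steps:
a(v, d) = -190 + 19*v (a(v, d) = 19*(-10 + v) = -190 + 19*v)
1/((-229 + 61)/(a(10, 22) - 349)) = 1/((-229 + 61)/((-190 + 19*10) - 349)) = 1/(-168/((-190 + 190) - 349)) = 1/(-168/(0 - 349)) = 1/(-168/(-349)) = 1/(-168*(-1/349)) = 1/(168/349) = 349/168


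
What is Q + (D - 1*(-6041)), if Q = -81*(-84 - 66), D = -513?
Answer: 17678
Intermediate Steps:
Q = 12150 (Q = -81*(-150) = 12150)
Q + (D - 1*(-6041)) = 12150 + (-513 - 1*(-6041)) = 12150 + (-513 + 6041) = 12150 + 5528 = 17678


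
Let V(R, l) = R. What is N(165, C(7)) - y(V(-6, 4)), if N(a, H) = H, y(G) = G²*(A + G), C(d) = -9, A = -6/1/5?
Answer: 1251/5 ≈ 250.20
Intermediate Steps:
A = -6/5 (A = -6*1*(⅕) = -6*⅕ = -6/5 ≈ -1.2000)
y(G) = G²*(-6/5 + G)
N(165, C(7)) - y(V(-6, 4)) = -9 - (-6)²*(-6/5 - 6) = -9 - 36*(-36)/5 = -9 - 1*(-1296/5) = -9 + 1296/5 = 1251/5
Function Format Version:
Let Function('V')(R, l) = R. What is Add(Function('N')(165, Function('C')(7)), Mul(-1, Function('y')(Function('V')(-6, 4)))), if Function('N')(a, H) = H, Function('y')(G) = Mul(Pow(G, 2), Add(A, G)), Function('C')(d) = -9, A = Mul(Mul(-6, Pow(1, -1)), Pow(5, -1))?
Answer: Rational(1251, 5) ≈ 250.20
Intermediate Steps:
A = Rational(-6, 5) (A = Mul(Mul(-6, 1), Rational(1, 5)) = Mul(-6, Rational(1, 5)) = Rational(-6, 5) ≈ -1.2000)
Function('y')(G) = Mul(Pow(G, 2), Add(Rational(-6, 5), G))
Add(Function('N')(165, Function('C')(7)), Mul(-1, Function('y')(Function('V')(-6, 4)))) = Add(-9, Mul(-1, Mul(Pow(-6, 2), Add(Rational(-6, 5), -6)))) = Add(-9, Mul(-1, Mul(36, Rational(-36, 5)))) = Add(-9, Mul(-1, Rational(-1296, 5))) = Add(-9, Rational(1296, 5)) = Rational(1251, 5)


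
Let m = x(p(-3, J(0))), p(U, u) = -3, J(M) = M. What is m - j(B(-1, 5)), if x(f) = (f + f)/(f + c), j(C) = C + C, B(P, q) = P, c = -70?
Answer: 152/73 ≈ 2.0822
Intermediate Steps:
j(C) = 2*C
x(f) = 2*f/(-70 + f) (x(f) = (f + f)/(f - 70) = (2*f)/(-70 + f) = 2*f/(-70 + f))
m = 6/73 (m = 2*(-3)/(-70 - 3) = 2*(-3)/(-73) = 2*(-3)*(-1/73) = 6/73 ≈ 0.082192)
m - j(B(-1, 5)) = 6/73 - 2*(-1) = 6/73 - 1*(-2) = 6/73 + 2 = 152/73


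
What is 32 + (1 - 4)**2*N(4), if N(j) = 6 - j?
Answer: 50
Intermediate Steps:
32 + (1 - 4)**2*N(4) = 32 + (1 - 4)**2*(6 - 1*4) = 32 + (-3)**2*(6 - 4) = 32 + 9*2 = 32 + 18 = 50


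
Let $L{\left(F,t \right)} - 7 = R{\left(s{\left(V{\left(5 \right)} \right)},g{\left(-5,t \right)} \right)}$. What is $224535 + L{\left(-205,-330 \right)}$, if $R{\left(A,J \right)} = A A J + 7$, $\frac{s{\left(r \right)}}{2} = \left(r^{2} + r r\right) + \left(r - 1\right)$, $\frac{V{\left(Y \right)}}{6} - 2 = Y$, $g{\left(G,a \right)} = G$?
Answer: $-254530671$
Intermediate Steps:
$V{\left(Y \right)} = 12 + 6 Y$
$s{\left(r \right)} = -2 + 2 r + 4 r^{2}$ ($s{\left(r \right)} = 2 \left(\left(r^{2} + r r\right) + \left(r - 1\right)\right) = 2 \left(\left(r^{2} + r^{2}\right) + \left(-1 + r\right)\right) = 2 \left(2 r^{2} + \left(-1 + r\right)\right) = 2 \left(-1 + r + 2 r^{2}\right) = -2 + 2 r + 4 r^{2}$)
$R{\left(A,J \right)} = 7 + J A^{2}$ ($R{\left(A,J \right)} = A^{2} J + 7 = J A^{2} + 7 = 7 + J A^{2}$)
$L{\left(F,t \right)} = -254755206$ ($L{\left(F,t \right)} = 7 + \left(7 - 5 \left(-2 + 2 \left(12 + 6 \cdot 5\right) + 4 \left(12 + 6 \cdot 5\right)^{2}\right)^{2}\right) = 7 + \left(7 - 5 \left(-2 + 2 \left(12 + 30\right) + 4 \left(12 + 30\right)^{2}\right)^{2}\right) = 7 + \left(7 - 5 \left(-2 + 2 \cdot 42 + 4 \cdot 42^{2}\right)^{2}\right) = 7 + \left(7 - 5 \left(-2 + 84 + 4 \cdot 1764\right)^{2}\right) = 7 + \left(7 - 5 \left(-2 + 84 + 7056\right)^{2}\right) = 7 + \left(7 - 5 \cdot 7138^{2}\right) = 7 + \left(7 - 254755220\right) = 7 - 254755213 = -254755206$)
$224535 + L{\left(-205,-330 \right)} = 224535 - 254755206 = -254530671$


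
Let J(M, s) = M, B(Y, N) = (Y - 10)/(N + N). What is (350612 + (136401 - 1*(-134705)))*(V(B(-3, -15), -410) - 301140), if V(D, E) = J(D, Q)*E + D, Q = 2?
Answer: -2810015215103/15 ≈ -1.8733e+11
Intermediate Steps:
B(Y, N) = (-10 + Y)/(2*N) (B(Y, N) = (-10 + Y)/((2*N)) = (-10 + Y)*(1/(2*N)) = (-10 + Y)/(2*N))
V(D, E) = D + D*E (V(D, E) = D*E + D = D + D*E)
(350612 + (136401 - 1*(-134705)))*(V(B(-3, -15), -410) - 301140) = (350612 + (136401 - 1*(-134705)))*(((½)*(-10 - 3)/(-15))*(1 - 410) - 301140) = (350612 + (136401 + 134705))*(((½)*(-1/15)*(-13))*(-409) - 301140) = (350612 + 271106)*((13/30)*(-409) - 301140) = 621718*(-5317/30 - 301140) = 621718*(-9039517/30) = -2810015215103/15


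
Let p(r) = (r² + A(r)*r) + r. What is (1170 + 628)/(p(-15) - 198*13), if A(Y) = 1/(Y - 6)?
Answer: -12586/16543 ≈ -0.76081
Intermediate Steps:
A(Y) = 1/(-6 + Y)
p(r) = r + r² + r/(-6 + r) (p(r) = (r² + r/(-6 + r)) + r = r + r² + r/(-6 + r))
(1170 + 628)/(p(-15) - 198*13) = (1170 + 628)/(-15*(1 + (1 - 15)*(-6 - 15))/(-6 - 15) - 198*13) = 1798/(-15*(1 - 14*(-21))/(-21) - 2574) = 1798/(-15*(-1/21)*(1 + 294) - 2574) = 1798/(-15*(-1/21)*295 - 2574) = 1798/(1475/7 - 2574) = 1798/(-16543/7) = 1798*(-7/16543) = -12586/16543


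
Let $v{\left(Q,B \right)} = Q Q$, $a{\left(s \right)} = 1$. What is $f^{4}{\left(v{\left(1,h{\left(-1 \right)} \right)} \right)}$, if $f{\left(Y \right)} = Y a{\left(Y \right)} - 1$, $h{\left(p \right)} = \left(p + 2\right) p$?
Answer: $0$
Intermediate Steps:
$h{\left(p \right)} = p \left(2 + p\right)$ ($h{\left(p \right)} = \left(2 + p\right) p = p \left(2 + p\right)$)
$v{\left(Q,B \right)} = Q^{2}$
$f{\left(Y \right)} = -1 + Y$ ($f{\left(Y \right)} = Y 1 - 1 = Y - 1 = -1 + Y$)
$f^{4}{\left(v{\left(1,h{\left(-1 \right)} \right)} \right)} = \left(-1 + 1^{2}\right)^{4} = \left(-1 + 1\right)^{4} = 0^{4} = 0$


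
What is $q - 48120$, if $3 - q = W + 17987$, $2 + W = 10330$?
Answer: $-76432$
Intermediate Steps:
$W = 10328$ ($W = -2 + 10330 = 10328$)
$q = -28312$ ($q = 3 - \left(10328 + 17987\right) = 3 - 28315 = -28312$)
$q - 48120 = -28312 - 48120 = -76432$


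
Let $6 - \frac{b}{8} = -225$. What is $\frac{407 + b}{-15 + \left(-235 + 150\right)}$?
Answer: $- \frac{451}{20} \approx -22.55$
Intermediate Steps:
$b = 1848$ ($b = 48 - -1800 = 48 + 1800 = 1848$)
$\frac{407 + b}{-15 + \left(-235 + 150\right)} = \frac{407 + 1848}{-15 + \left(-235 + 150\right)} = \frac{2255}{-15 - 85} = \frac{2255}{-100} = 2255 \left(- \frac{1}{100}\right) = - \frac{451}{20}$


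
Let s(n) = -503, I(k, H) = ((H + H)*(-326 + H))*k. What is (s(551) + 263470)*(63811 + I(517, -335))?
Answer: 60226701152167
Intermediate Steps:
I(k, H) = 2*H*k*(-326 + H) (I(k, H) = ((2*H)*(-326 + H))*k = (2*H*(-326 + H))*k = 2*H*k*(-326 + H))
(s(551) + 263470)*(63811 + I(517, -335)) = (-503 + 263470)*(63811 + 2*(-335)*517*(-326 - 335)) = 262967*(63811 + 2*(-335)*517*(-661)) = 262967*(63811 + 228963790) = 262967*229027601 = 60226701152167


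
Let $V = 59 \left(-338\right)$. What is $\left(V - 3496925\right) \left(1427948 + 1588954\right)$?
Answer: $-10610043086034$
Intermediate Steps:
$V = -19942$
$\left(V - 3496925\right) \left(1427948 + 1588954\right) = \left(-19942 - 3496925\right) \left(1427948 + 1588954\right) = \left(-3516867\right) 3016902 = -10610043086034$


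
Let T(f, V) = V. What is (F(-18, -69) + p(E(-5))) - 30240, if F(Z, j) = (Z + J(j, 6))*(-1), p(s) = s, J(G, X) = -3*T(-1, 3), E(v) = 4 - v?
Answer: -30204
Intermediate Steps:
J(G, X) = -9 (J(G, X) = -3*3 = -9)
F(Z, j) = 9 - Z (F(Z, j) = (Z - 9)*(-1) = (-9 + Z)*(-1) = 9 - Z)
(F(-18, -69) + p(E(-5))) - 30240 = ((9 - 1*(-18)) + (4 - 1*(-5))) - 30240 = ((9 + 18) + (4 + 5)) - 30240 = (27 + 9) - 30240 = 36 - 30240 = -30204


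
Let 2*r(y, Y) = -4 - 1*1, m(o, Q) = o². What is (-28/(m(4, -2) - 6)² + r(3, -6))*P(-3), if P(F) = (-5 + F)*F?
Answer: -1668/25 ≈ -66.720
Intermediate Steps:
r(y, Y) = -5/2 (r(y, Y) = (-4 - 1*1)/2 = (-4 - 1)/2 = (½)*(-5) = -5/2)
P(F) = F*(-5 + F)
(-28/(m(4, -2) - 6)² + r(3, -6))*P(-3) = (-28/(4² - 6)² - 5/2)*(-3*(-5 - 3)) = (-28/(16 - 6)² - 5/2)*(-3*(-8)) = (-28/(10²) - 5/2)*24 = (-28/100 - 5/2)*24 = (-28*1/100 - 5/2)*24 = (-7/25 - 5/2)*24 = -139/50*24 = -1668/25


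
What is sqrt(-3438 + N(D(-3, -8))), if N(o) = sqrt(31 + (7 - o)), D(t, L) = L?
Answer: sqrt(-3438 + sqrt(46)) ≈ 58.577*I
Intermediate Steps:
N(o) = sqrt(38 - o)
sqrt(-3438 + N(D(-3, -8))) = sqrt(-3438 + sqrt(38 - 1*(-8))) = sqrt(-3438 + sqrt(38 + 8)) = sqrt(-3438 + sqrt(46))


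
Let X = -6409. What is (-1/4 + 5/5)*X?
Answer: -19227/4 ≈ -4806.8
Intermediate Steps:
(-1/4 + 5/5)*X = (-1/4 + 5/5)*(-6409) = (-1*¼ + 5*(⅕))*(-6409) = (-¼ + 1)*(-6409) = (¾)*(-6409) = -19227/4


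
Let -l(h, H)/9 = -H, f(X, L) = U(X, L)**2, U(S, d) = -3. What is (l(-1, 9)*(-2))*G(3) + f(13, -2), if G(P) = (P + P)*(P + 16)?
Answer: -18459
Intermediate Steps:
G(P) = 2*P*(16 + P) (G(P) = (2*P)*(16 + P) = 2*P*(16 + P))
f(X, L) = 9 (f(X, L) = (-3)**2 = 9)
l(h, H) = 9*H (l(h, H) = -(-9)*H = 9*H)
(l(-1, 9)*(-2))*G(3) + f(13, -2) = ((9*9)*(-2))*(2*3*(16 + 3)) + 9 = (81*(-2))*(2*3*19) + 9 = -162*114 + 9 = -18468 + 9 = -18459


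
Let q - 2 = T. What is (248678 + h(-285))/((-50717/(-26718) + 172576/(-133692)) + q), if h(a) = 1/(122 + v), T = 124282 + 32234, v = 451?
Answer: 744123902410330/468353598269113 ≈ 1.5888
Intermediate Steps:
T = 156516
q = 156518 (q = 2 + 156516 = 156518)
h(a) = 1/573 (h(a) = 1/(122 + 451) = 1/573)
(248678 + h(-285))/((-50717/(-26718) + 172576/(-133692)) + q) = (248678 + 1/573)/((-50717/(-26718) + 172576/(-133692)) + 156518) = 142492495/(573*((-50717*(-1/26718) + 172576*(-1/133692)) + 156518)) = 142492495/(573*((50717/26718 - 43144/33423) + 156518)) = 142492495/(573*(180797633/297665238 + 156518)) = 142492495/(573*(46590148518917/297665238)) = (142492495/573)*(297665238/46590148518917) = 744123902410330/468353598269113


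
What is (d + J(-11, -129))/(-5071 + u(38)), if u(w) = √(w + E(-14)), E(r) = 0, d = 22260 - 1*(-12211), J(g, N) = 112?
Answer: -175370393/25715003 - 34583*√38/25715003 ≈ -6.8281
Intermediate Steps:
d = 34471 (d = 22260 + 12211 = 34471)
u(w) = √w (u(w) = √(w + 0) = √w)
(d + J(-11, -129))/(-5071 + u(38)) = (34471 + 112)/(-5071 + √38) = 34583/(-5071 + √38)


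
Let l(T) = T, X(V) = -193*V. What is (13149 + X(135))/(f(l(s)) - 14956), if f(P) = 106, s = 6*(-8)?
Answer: 239/275 ≈ 0.86909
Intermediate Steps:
s = -48
(13149 + X(135))/(f(l(s)) - 14956) = (13149 - 193*135)/(106 - 14956) = (13149 - 26055)/(-14850) = -12906*(-1/14850) = 239/275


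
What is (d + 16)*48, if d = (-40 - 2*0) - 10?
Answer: -1632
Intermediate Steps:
d = -50 (d = (-40 + 0) - 10 = -40 - 10 = -50)
(d + 16)*48 = (-50 + 16)*48 = -34*48 = -1632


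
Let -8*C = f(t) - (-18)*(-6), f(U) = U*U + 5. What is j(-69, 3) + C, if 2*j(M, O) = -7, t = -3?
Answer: 33/4 ≈ 8.2500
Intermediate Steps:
j(M, O) = -7/2 (j(M, O) = (1/2)*(-7) = -7/2)
f(U) = 5 + U**2 (f(U) = U**2 + 5 = 5 + U**2)
C = 47/4 (C = -((5 + (-3)**2) - (-18)*(-6))/8 = -((5 + 9) - 18*6)/8 = -(14 - 108)/8 = -1/8*(-94) = 47/4 ≈ 11.750)
j(-69, 3) + C = -7/2 + 47/4 = 33/4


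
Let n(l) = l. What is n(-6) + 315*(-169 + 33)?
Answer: -42846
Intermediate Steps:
n(-6) + 315*(-169 + 33) = -6 + 315*(-169 + 33) = -6 + 315*(-136) = -6 - 42840 = -42846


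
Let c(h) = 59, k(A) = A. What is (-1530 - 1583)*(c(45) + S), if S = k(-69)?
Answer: 31130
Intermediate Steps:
S = -69
(-1530 - 1583)*(c(45) + S) = (-1530 - 1583)*(59 - 69) = -3113*(-10) = 31130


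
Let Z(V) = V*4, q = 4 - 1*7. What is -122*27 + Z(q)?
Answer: -3306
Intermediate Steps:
q = -3 (q = 4 - 7 = -3)
Z(V) = 4*V
-122*27 + Z(q) = -122*27 + 4*(-3) = -3294 - 12 = -3306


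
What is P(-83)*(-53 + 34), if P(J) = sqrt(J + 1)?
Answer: -19*I*sqrt(82) ≈ -172.05*I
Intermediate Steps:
P(J) = sqrt(1 + J)
P(-83)*(-53 + 34) = sqrt(1 - 83)*(-53 + 34) = sqrt(-82)*(-19) = (I*sqrt(82))*(-19) = -19*I*sqrt(82)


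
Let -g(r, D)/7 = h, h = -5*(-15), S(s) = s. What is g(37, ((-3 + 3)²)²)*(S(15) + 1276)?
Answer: -677775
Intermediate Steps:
h = 75
g(r, D) = -525 (g(r, D) = -7*75 = -525)
g(37, ((-3 + 3)²)²)*(S(15) + 1276) = -525*(15 + 1276) = -525*1291 = -677775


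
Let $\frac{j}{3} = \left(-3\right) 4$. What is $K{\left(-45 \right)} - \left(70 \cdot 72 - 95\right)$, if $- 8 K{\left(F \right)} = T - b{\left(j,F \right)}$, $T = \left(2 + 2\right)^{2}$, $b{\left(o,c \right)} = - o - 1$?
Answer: $- \frac{39541}{8} \approx -4942.6$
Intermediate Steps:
$j = -36$ ($j = 3 \left(\left(-3\right) 4\right) = 3 \left(-12\right) = -36$)
$b{\left(o,c \right)} = -1 - o$
$T = 16$ ($T = 4^{2} = 16$)
$K{\left(F \right)} = \frac{19}{8}$ ($K{\left(F \right)} = - \frac{16 - \left(-1 - -36\right)}{8} = - \frac{16 - \left(-1 + 36\right)}{8} = - \frac{16 - 35}{8} = \left(- \frac{1}{8}\right) \left(-19\right) = \frac{19}{8}$)
$K{\left(-45 \right)} - \left(70 \cdot 72 - 95\right) = \frac{19}{8} - \left(70 \cdot 72 - 95\right) = \frac{19}{8} - \left(5040 - 95\right) = \frac{19}{8} - 4945 = - \frac{39541}{8}$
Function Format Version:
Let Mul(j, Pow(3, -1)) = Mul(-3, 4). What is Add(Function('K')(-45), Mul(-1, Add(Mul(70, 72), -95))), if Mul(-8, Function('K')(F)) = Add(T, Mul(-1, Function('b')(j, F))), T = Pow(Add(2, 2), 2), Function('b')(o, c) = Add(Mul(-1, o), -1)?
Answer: Rational(-39541, 8) ≈ -4942.6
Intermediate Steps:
j = -36 (j = Mul(3, Mul(-3, 4)) = Mul(3, -12) = -36)
Function('b')(o, c) = Add(-1, Mul(-1, o))
T = 16 (T = Pow(4, 2) = 16)
Function('K')(F) = Rational(19, 8) (Function('K')(F) = Mul(Rational(-1, 8), Add(16, Mul(-1, Add(-1, Mul(-1, -36))))) = Mul(Rational(-1, 8), Add(16, Mul(-1, Add(-1, 36)))) = Mul(Rational(-1, 8), Add(16, Mul(-1, 35))) = Mul(Rational(-1, 8), Add(16, -35)) = Mul(Rational(-1, 8), -19) = Rational(19, 8))
Add(Function('K')(-45), Mul(-1, Add(Mul(70, 72), -95))) = Add(Rational(19, 8), Mul(-1, Add(Mul(70, 72), -95))) = Add(Rational(19, 8), Mul(-1, Add(5040, -95))) = Add(Rational(19, 8), Mul(-1, 4945)) = Add(Rational(19, 8), -4945) = Rational(-39541, 8)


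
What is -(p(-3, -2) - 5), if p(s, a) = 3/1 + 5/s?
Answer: 11/3 ≈ 3.6667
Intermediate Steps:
p(s, a) = 3 + 5/s (p(s, a) = 3*1 + 5/s = 3 + 5/s)
-(p(-3, -2) - 5) = -((3 + 5/(-3)) - 5) = -((3 + 5*(-1/3)) - 5) = -((3 - 5/3) - 5) = -(4/3 - 5) = -1*(-11/3) = 11/3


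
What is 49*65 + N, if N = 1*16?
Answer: 3201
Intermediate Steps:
N = 16
49*65 + N = 49*65 + 16 = 3185 + 16 = 3201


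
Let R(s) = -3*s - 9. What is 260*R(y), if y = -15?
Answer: 9360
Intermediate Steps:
R(s) = -9 - 3*s
260*R(y) = 260*(-9 - 3*(-15)) = 260*(-9 + 45) = 260*36 = 9360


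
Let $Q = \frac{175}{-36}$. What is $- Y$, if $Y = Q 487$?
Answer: $\frac{85225}{36} \approx 2367.4$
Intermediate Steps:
$Q = - \frac{175}{36}$ ($Q = 175 \left(- \frac{1}{36}\right) = - \frac{175}{36} \approx -4.8611$)
$Y = - \frac{85225}{36}$ ($Y = \left(- \frac{175}{36}\right) 487 = - \frac{85225}{36} \approx -2367.4$)
$- Y = \left(-1\right) \left(- \frac{85225}{36}\right) = \frac{85225}{36}$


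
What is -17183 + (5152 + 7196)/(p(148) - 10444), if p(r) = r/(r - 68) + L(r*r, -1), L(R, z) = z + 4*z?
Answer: -512930647/29849 ≈ -17184.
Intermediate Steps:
L(R, z) = 5*z
p(r) = -5 + r/(-68 + r) (p(r) = r/(r - 68) + 5*(-1) = r/(-68 + r) - 5 = -5 + r/(-68 + r))
-17183 + (5152 + 7196)/(p(148) - 10444) = -17183 + (5152 + 7196)/(4*(85 - 1*148)/(-68 + 148) - 10444) = -17183 + 12348/(4*(85 - 148)/80 - 10444) = -17183 + 12348/(4*(1/80)*(-63) - 10444) = -17183 + 12348/(-63/20 - 10444) = -17183 + 12348/(-208943/20) = -17183 + 12348*(-20/208943) = -17183 - 35280/29849 = -512930647/29849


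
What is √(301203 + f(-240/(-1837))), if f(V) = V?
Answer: √1016430747387/1837 ≈ 548.82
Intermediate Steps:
√(301203 + f(-240/(-1837))) = √(301203 - 240/(-1837)) = √(301203 - 240*(-1/1837)) = √(301203 + 240/1837) = √(553310151/1837) = √1016430747387/1837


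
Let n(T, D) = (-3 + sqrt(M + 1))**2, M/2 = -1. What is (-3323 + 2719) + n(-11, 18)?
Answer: -604 + (3 - I)**2 ≈ -596.0 - 6.0*I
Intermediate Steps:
M = -2 (M = 2*(-1) = -2)
n(T, D) = (-3 + I)**2 (n(T, D) = (-3 + sqrt(-2 + 1))**2 = (-3 + sqrt(-1))**2 = (-3 + I)**2)
(-3323 + 2719) + n(-11, 18) = (-3323 + 2719) + (3 - I)**2 = -604 + (3 - I)**2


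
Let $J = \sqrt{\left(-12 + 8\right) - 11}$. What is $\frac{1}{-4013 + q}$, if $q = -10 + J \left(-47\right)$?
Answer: $\frac{i}{- 4023 i + 47 \sqrt{15}} \approx -0.00024806 + 1.1224 \cdot 10^{-5} i$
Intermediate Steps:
$J = i \sqrt{15}$ ($J = \sqrt{-4 - 11} = \sqrt{-15} = i \sqrt{15} \approx 3.873 i$)
$q = -10 - 47 i \sqrt{15}$ ($q = -10 + i \sqrt{15} \left(-47\right) = -10 - 47 i \sqrt{15} \approx -10.0 - 182.03 i$)
$\frac{1}{-4013 + q} = \frac{1}{-4013 - \left(10 + 47 i \sqrt{15}\right)} = \frac{1}{-4023 - 47 i \sqrt{15}}$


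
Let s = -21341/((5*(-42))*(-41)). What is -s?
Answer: 21341/8610 ≈ 2.4786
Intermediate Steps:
s = -21341/8610 (s = -21341/((-210*(-41))) = -21341/8610 ≈ -2.4786)
-s = -1*(-21341/8610) = 21341/8610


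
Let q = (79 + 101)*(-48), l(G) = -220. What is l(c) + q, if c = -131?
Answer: -8860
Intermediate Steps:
q = -8640 (q = 180*(-48) = -8640)
l(c) + q = -220 - 8640 = -8860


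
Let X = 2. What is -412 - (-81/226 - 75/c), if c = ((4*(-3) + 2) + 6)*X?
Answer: -380599/904 ≈ -421.02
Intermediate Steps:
c = -8 (c = ((4*(-3) + 2) + 6)*2 = ((-12 + 2) + 6)*2 = (-10 + 6)*2 = -4*2 = -8)
-412 - (-81/226 - 75/c) = -412 - (-81/226 - 75/(-8)) = -412 - (-81*1/226 - 75*(-1/8)) = -412 - (-81/226 + 75/8) = -412 - 1*8151/904 = -412 - 8151/904 = -380599/904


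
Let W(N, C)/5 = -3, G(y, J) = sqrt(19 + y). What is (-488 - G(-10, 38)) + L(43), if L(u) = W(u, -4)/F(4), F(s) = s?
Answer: -1979/4 ≈ -494.75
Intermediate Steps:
W(N, C) = -15 (W(N, C) = 5*(-3) = -15)
L(u) = -15/4
(-488 - G(-10, 38)) + L(43) = (-488 - sqrt(19 - 10)) - 15/4 = (-488 - sqrt(9)) - 15/4 = (-488 - 1*3) - 15/4 = (-488 - 3) - 15/4 = -491 - 15/4 = -1979/4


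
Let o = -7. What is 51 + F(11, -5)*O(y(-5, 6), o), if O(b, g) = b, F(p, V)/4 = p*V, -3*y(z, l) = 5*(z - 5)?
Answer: -10847/3 ≈ -3615.7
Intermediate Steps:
y(z, l) = 25/3 - 5*z/3 (y(z, l) = -5*(z - 5)/3 = -5*(-5 + z)/3 = -(-25 + 5*z)/3 = 25/3 - 5*z/3)
F(p, V) = 4*V*p (F(p, V) = 4*(p*V) = 4*(V*p) = 4*V*p)
51 + F(11, -5)*O(y(-5, 6), o) = 51 + (4*(-5)*11)*(25/3 - 5/3*(-5)) = 51 - 220*(25/3 + 25/3) = 51 - 220*50/3 = 51 - 11000/3 = -10847/3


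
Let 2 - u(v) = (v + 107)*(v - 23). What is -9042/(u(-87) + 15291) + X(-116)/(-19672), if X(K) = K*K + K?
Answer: -34269237/28676858 ≈ -1.1950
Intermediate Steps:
u(v) = 2 - (-23 + v)*(107 + v) (u(v) = 2 - (v + 107)*(v - 23) = 2 - (107 + v)*(-23 + v) = 2 - (-23 + v)*(107 + v))
X(K) = K + K² (X(K) = K² + K = K + K²)
-9042/(u(-87) + 15291) + X(-116)/(-19672) = -9042/((2463 - 1*(-87)² - 84*(-87)) + 15291) - 116*(1 - 116)/(-19672) = -9042/((2463 - 1*7569 + 7308) + 15291) - 116*(-115)*(-1/19672) = -9042/((2463 - 7569 + 7308) + 15291) + 13340*(-1/19672) = -9042/(2202 + 15291) - 3335/4918 = -9042/17493 - 3335/4918 = -9042*1/17493 - 3335/4918 = -3014/5831 - 3335/4918 = -34269237/28676858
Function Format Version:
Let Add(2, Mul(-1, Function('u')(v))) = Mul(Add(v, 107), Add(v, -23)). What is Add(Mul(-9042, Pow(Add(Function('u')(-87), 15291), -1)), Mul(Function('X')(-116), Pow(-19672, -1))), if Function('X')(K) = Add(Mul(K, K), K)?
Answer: Rational(-34269237, 28676858) ≈ -1.1950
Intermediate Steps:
Function('u')(v) = Add(2, Mul(-1, Add(-23, v), Add(107, v))) (Function('u')(v) = Add(2, Mul(-1, Mul(Add(v, 107), Add(v, -23)))) = Add(2, Mul(-1, Mul(Add(107, v), Add(-23, v)))) = Add(2, Mul(-1, Mul(Add(-23, v), Add(107, v)))) = Add(2, Mul(-1, Add(-23, v), Add(107, v))))
Function('X')(K) = Add(K, Pow(K, 2)) (Function('X')(K) = Add(Pow(K, 2), K) = Add(K, Pow(K, 2)))
Add(Mul(-9042, Pow(Add(Function('u')(-87), 15291), -1)), Mul(Function('X')(-116), Pow(-19672, -1))) = Add(Mul(-9042, Pow(Add(Add(2463, Mul(-1, Pow(-87, 2)), Mul(-84, -87)), 15291), -1)), Mul(Mul(-116, Add(1, -116)), Pow(-19672, -1))) = Add(Mul(-9042, Pow(Add(Add(2463, Mul(-1, 7569), 7308), 15291), -1)), Mul(Mul(-116, -115), Rational(-1, 19672))) = Add(Mul(-9042, Pow(Add(Add(2463, -7569, 7308), 15291), -1)), Mul(13340, Rational(-1, 19672))) = Add(Mul(-9042, Pow(Add(2202, 15291), -1)), Rational(-3335, 4918)) = Add(Mul(-9042, Pow(17493, -1)), Rational(-3335, 4918)) = Add(Mul(-9042, Rational(1, 17493)), Rational(-3335, 4918)) = Add(Rational(-3014, 5831), Rational(-3335, 4918)) = Rational(-34269237, 28676858)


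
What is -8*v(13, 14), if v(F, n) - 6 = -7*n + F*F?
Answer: -616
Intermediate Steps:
v(F, n) = 6 + F² - 7*n (v(F, n) = 6 + (-7*n + F*F) = 6 + (-7*n + F²) = 6 + (F² - 7*n) = 6 + F² - 7*n)
-8*v(13, 14) = -8*(6 + 13² - 7*14) = -8*(6 + 169 - 98) = -8*77 = -616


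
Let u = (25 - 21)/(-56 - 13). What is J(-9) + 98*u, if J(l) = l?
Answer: -1013/69 ≈ -14.681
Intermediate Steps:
u = -4/69 (u = 4/(-69) = 4*(-1/69) = -4/69 ≈ -0.057971)
J(-9) + 98*u = -9 + 98*(-4/69) = -9 - 392/69 = -1013/69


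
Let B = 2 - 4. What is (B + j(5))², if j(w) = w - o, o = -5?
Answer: 64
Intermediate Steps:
B = -2
j(w) = 5 + w (j(w) = w - 1*(-5) = w + 5 = 5 + w)
(B + j(5))² = (-2 + (5 + 5))² = (-2 + 10)² = 8² = 64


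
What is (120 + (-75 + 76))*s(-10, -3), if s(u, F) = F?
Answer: -363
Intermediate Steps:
(120 + (-75 + 76))*s(-10, -3) = (120 + (-75 + 76))*(-3) = (120 + 1)*(-3) = 121*(-3) = -363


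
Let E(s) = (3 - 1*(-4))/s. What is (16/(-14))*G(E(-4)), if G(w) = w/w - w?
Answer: -22/7 ≈ -3.1429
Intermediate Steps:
E(s) = 7/s (E(s) = (3 + 4)/s = 7/s)
G(w) = 1 - w
(16/(-14))*G(E(-4)) = (16/(-14))*(1 - 7/(-4)) = (16*(-1/14))*(1 - 7*(-1)/4) = -8*(1 - 1*(-7/4))/7 = -8*(1 + 7/4)/7 = -8/7*11/4 = -22/7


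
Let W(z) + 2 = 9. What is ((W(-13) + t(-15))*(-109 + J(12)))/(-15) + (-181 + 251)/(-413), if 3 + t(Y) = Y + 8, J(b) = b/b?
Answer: -6422/295 ≈ -21.770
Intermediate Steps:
W(z) = 7 (W(z) = -2 + 9 = 7)
J(b) = 1
t(Y) = 5 + Y (t(Y) = -3 + (Y + 8) = -3 + (8 + Y) = 5 + Y)
((W(-13) + t(-15))*(-109 + J(12)))/(-15) + (-181 + 251)/(-413) = ((7 + (5 - 15))*(-109 + 1))/(-15) + (-181 + 251)/(-413) = ((7 - 10)*(-108))*(-1/15) + 70*(-1/413) = -3*(-108)*(-1/15) - 10/59 = 324*(-1/15) - 10/59 = -108/5 - 10/59 = -6422/295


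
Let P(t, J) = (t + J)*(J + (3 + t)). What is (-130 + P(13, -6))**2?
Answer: 3600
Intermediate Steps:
P(t, J) = (J + t)*(3 + J + t)
(-130 + P(13, -6))**2 = (-130 + ((-6)**2 + 13**2 + 3*(-6) + 3*13 + 2*(-6)*13))**2 = (-130 + (36 + 169 - 18 + 39 - 156))**2 = (-130 + 70)**2 = (-60)**2 = 3600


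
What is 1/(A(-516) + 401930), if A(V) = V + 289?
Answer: 1/401703 ≈ 2.4894e-6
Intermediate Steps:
A(V) = 289 + V
1/(A(-516) + 401930) = 1/((289 - 516) + 401930) = 1/(-227 + 401930) = 1/401703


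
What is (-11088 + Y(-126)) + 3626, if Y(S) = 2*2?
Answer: -7458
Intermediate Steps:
Y(S) = 4
(-11088 + Y(-126)) + 3626 = (-11088 + 4) + 3626 = -11084 + 3626 = -7458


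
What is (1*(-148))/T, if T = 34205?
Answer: -148/34205 ≈ -0.0043269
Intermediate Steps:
(1*(-148))/T = (1*(-148))/34205 = -148*1/34205 = -148/34205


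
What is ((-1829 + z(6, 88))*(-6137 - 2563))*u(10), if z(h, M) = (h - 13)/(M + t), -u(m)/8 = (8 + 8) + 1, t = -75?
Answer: -28141228800/13 ≈ -2.1647e+9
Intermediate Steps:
u(m) = -136 (u(m) = -8*((8 + 8) + 1) = -8*(16 + 1) = -8*17 = -136)
z(h, M) = (-13 + h)/(-75 + M) (z(h, M) = (h - 13)/(M - 75) = (-13 + h)/(-75 + M))
((-1829 + z(6, 88))*(-6137 - 2563))*u(10) = ((-1829 + (-13 + 6)/(-75 + 88))*(-6137 - 2563))*(-136) = ((-1829 - 7/13)*(-8700))*(-136) = -23784/13*(-8700)*(-136) = (206920800/13)*(-136) = -28141228800/13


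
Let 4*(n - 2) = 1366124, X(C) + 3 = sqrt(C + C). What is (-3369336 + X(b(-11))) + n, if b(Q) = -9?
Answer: -3027806 + 3*I*sqrt(2) ≈ -3.0278e+6 + 4.2426*I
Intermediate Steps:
X(C) = -3 + sqrt(2)*sqrt(C) (X(C) = -3 + sqrt(C + C) = -3 + sqrt(2*C) = -3 + sqrt(2)*sqrt(C))
n = 341533 (n = 2 + (1/4)*1366124 = 2 + 341531 = 341533)
(-3369336 + X(b(-11))) + n = (-3369336 + (-3 + sqrt(2)*sqrt(-9))) + 341533 = (-3369336 + (-3 + sqrt(2)*(3*I))) + 341533 = (-3369336 + (-3 + 3*I*sqrt(2))) + 341533 = (-3369339 + 3*I*sqrt(2)) + 341533 = -3027806 + 3*I*sqrt(2)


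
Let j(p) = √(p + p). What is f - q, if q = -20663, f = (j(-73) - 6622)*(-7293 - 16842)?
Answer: 159842633 - 24135*I*√146 ≈ 1.5984e+8 - 2.9162e+5*I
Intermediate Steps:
j(p) = √2*√p (j(p) = √(2*p) = √2*√p)
f = 159821970 - 24135*I*√146 (f = (√2*√(-73) - 6622)*(-7293 - 16842) = (√2*(I*√73) - 6622)*(-24135) = (I*√146 - 6622)*(-24135) = (-6622 + I*√146)*(-24135) = 159821970 - 24135*I*√146 ≈ 1.5982e+8 - 2.9162e+5*I)
f - q = (159821970 - 24135*I*√146) - 1*(-20663) = (159821970 - 24135*I*√146) + 20663 = 159842633 - 24135*I*√146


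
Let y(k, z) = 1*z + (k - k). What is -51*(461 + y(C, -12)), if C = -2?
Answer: -22899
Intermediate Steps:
y(k, z) = z (y(k, z) = z + 0 = z)
-51*(461 + y(C, -12)) = -51*(461 - 12) = -51*449 = -22899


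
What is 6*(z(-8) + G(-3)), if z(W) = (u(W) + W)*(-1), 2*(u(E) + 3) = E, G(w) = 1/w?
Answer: 88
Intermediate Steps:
u(E) = -3 + E/2
z(W) = 3 - 3*W/2 (z(W) = ((-3 + W/2) + W)*(-1) = (-3 + 3*W/2)*(-1) = 3 - 3*W/2)
6*(z(-8) + G(-3)) = 6*((3 - 3/2*(-8)) + 1/(-3)) = 6*((3 + 12) - ⅓) = 6*(15 - ⅓) = 6*(44/3) = 88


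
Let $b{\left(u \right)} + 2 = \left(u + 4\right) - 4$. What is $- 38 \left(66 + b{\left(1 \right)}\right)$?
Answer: $-2470$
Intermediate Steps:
$b{\left(u \right)} = -2 + u$ ($b{\left(u \right)} = -2 + \left(\left(u + 4\right) - 4\right) = -2 + \left(\left(4 + u\right) - 4\right) = -2 + u$)
$- 38 \left(66 + b{\left(1 \right)}\right) = - 38 \left(66 + \left(-2 + 1\right)\right) = - 38 \left(66 - 1\right) = \left(-38\right) 65 = -2470$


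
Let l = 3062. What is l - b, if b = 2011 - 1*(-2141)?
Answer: -1090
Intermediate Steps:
b = 4152 (b = 2011 + 2141 = 4152)
l - b = 3062 - 1*4152 = 3062 - 4152 = -1090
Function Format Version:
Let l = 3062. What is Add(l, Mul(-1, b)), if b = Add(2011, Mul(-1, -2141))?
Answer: -1090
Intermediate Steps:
b = 4152 (b = Add(2011, 2141) = 4152)
Add(l, Mul(-1, b)) = Add(3062, Mul(-1, 4152)) = Add(3062, -4152) = -1090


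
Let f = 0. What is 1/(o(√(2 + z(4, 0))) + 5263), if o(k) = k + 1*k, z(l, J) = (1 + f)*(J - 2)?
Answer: 1/5263 ≈ 0.00019001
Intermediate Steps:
z(l, J) = -2 + J (z(l, J) = (1 + 0)*(J - 2) = 1*(-2 + J) = -2 + J)
o(k) = 2*k (o(k) = k + k = 2*k)
1/(o(√(2 + z(4, 0))) + 5263) = 1/(2*√(2 + (-2 + 0)) + 5263) = 1/(2*√(2 - 2) + 5263) = 1/(2*√0 + 5263) = 1/(2*0 + 5263) = 1/(0 + 5263) = 1/5263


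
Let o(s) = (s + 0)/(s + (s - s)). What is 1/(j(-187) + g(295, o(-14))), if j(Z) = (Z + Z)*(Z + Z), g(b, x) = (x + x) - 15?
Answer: 1/139863 ≈ 7.1499e-6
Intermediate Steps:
o(s) = 1 (o(s) = s/(s + 0) = s/s = 1)
g(b, x) = -15 + 2*x (g(b, x) = 2*x - 15 = -15 + 2*x)
j(Z) = 4*Z² (j(Z) = (2*Z)*(2*Z) = 4*Z²)
1/(j(-187) + g(295, o(-14))) = 1/(4*(-187)² + (-15 + 2*1)) = 1/(4*34969 + (-15 + 2)) = 1/(139876 - 13) = 1/139863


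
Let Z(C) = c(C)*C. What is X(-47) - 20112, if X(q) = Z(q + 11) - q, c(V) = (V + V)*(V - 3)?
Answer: -121153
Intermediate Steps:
c(V) = 2*V*(-3 + V) (c(V) = (2*V)*(-3 + V) = 2*V*(-3 + V))
Z(C) = 2*C**2*(-3 + C) (Z(C) = (2*C*(-3 + C))*C = 2*C**2*(-3 + C))
X(q) = -q + 2*(11 + q)**2*(8 + q) (X(q) = 2*(q + 11)**2*(-3 + (q + 11)) - q = 2*(11 + q)**2*(-3 + (11 + q)) - q = 2*(11 + q)**2*(8 + q) - q = -q + 2*(11 + q)**2*(8 + q))
X(-47) - 20112 = (-1*(-47) + 2*(11 - 47)**2*(8 - 47)) - 20112 = (47 + 2*(-36)**2*(-39)) - 20112 = (47 + 2*1296*(-39)) - 20112 = (47 - 101088) - 20112 = -101041 - 20112 = -121153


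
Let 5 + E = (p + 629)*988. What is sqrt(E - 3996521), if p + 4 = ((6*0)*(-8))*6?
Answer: I*sqrt(3379026) ≈ 1838.2*I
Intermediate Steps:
p = -4 (p = -4 + ((6*0)*(-8))*6 = -4 + (0*(-8))*6 = -4 + 0*6 = -4 + 0 = -4)
E = 617495 (E = -5 + (-4 + 629)*988 = -5 + 625*988 = -5 + 617500 = 617495)
sqrt(E - 3996521) = sqrt(617495 - 3996521) = sqrt(-3379026) = I*sqrt(3379026)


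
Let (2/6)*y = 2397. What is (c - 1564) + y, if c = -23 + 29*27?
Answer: 6387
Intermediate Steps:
y = 7191 (y = 3*2397 = 7191)
c = 760 (c = -23 + 783 = 760)
(c - 1564) + y = (760 - 1564) + 7191 = -804 + 7191 = 6387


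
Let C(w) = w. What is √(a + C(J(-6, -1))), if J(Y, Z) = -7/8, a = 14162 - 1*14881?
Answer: I*√11518/4 ≈ 26.83*I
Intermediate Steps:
a = -719 (a = 14162 - 14881 = -719)
J(Y, Z) = -7/8 (J(Y, Z) = -7*⅛ = -7/8)
√(a + C(J(-6, -1))) = √(-719 - 7/8) = √(-5759/8) = I*√11518/4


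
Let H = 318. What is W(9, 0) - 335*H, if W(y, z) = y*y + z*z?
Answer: -106449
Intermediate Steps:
W(y, z) = y² + z²
W(9, 0) - 335*H = (9² + 0²) - 335*318 = (81 + 0) - 106530 = 81 - 106530 = -106449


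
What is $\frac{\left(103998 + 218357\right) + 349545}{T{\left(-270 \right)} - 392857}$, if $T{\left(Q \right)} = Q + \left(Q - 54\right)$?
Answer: $- \frac{671900}{393451} \approx -1.7077$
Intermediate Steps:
$T{\left(Q \right)} = -54 + 2 Q$ ($T{\left(Q \right)} = Q + \left(-54 + Q\right) = -54 + 2 Q$)
$\frac{\left(103998 + 218357\right) + 349545}{T{\left(-270 \right)} - 392857} = \frac{\left(103998 + 218357\right) + 349545}{\left(-54 + 2 \left(-270\right)\right) - 392857} = \frac{322355 + 349545}{\left(-54 - 540\right) - 392857} = \frac{671900}{-594 - 392857} = \frac{671900}{-393451} = 671900 \left(- \frac{1}{393451}\right) = - \frac{671900}{393451}$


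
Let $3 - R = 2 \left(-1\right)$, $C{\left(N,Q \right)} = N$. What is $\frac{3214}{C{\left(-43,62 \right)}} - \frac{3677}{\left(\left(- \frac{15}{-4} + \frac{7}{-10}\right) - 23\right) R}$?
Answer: $- \frac{649942}{17157} \approx -37.882$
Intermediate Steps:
$R = 5$ ($R = 3 - 2 \left(-1\right) = 3 - -2 = 3 + 2 = 5$)
$\frac{3214}{C{\left(-43,62 \right)}} - \frac{3677}{\left(\left(- \frac{15}{-4} + \frac{7}{-10}\right) - 23\right) R} = \frac{3214}{-43} - \frac{3677}{\left(\left(- \frac{15}{-4} + \frac{7}{-10}\right) - 23\right) 5} = 3214 \left(- \frac{1}{43}\right) - \frac{3677}{\left(\left(\left(-15\right) \left(- \frac{1}{4}\right) + 7 \left(- \frac{1}{10}\right)\right) - 23\right) 5} = - \frac{3214}{43} - \frac{3677}{\left(\left(\frac{15}{4} - \frac{7}{10}\right) - 23\right) 5} = - \frac{3214}{43} - \frac{3677}{\left(\frac{61}{20} - 23\right) 5} = - \frac{3214}{43} - \frac{3677}{\left(- \frac{399}{20}\right) 5} = - \frac{3214}{43} - \frac{3677}{- \frac{399}{4}} = - \frac{3214}{43} - - \frac{14708}{399} = - \frac{3214}{43} + \frac{14708}{399} = - \frac{649942}{17157}$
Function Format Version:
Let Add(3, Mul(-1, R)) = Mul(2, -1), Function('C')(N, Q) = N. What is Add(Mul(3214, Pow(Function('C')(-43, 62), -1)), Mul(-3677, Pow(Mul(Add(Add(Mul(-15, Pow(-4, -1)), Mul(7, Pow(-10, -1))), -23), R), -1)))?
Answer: Rational(-649942, 17157) ≈ -37.882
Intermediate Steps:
R = 5 (R = Add(3, Mul(-1, Mul(2, -1))) = Add(3, Mul(-1, -2)) = Add(3, 2) = 5)
Add(Mul(3214, Pow(Function('C')(-43, 62), -1)), Mul(-3677, Pow(Mul(Add(Add(Mul(-15, Pow(-4, -1)), Mul(7, Pow(-10, -1))), -23), R), -1))) = Add(Mul(3214, Pow(-43, -1)), Mul(-3677, Pow(Mul(Add(Add(Mul(-15, Pow(-4, -1)), Mul(7, Pow(-10, -1))), -23), 5), -1))) = Add(Mul(3214, Rational(-1, 43)), Mul(-3677, Pow(Mul(Add(Add(Mul(-15, Rational(-1, 4)), Mul(7, Rational(-1, 10))), -23), 5), -1))) = Add(Rational(-3214, 43), Mul(-3677, Pow(Mul(Add(Add(Rational(15, 4), Rational(-7, 10)), -23), 5), -1))) = Add(Rational(-3214, 43), Mul(-3677, Pow(Mul(Add(Rational(61, 20), -23), 5), -1))) = Add(Rational(-3214, 43), Mul(-3677, Pow(Mul(Rational(-399, 20), 5), -1))) = Add(Rational(-3214, 43), Mul(-3677, Pow(Rational(-399, 4), -1))) = Add(Rational(-3214, 43), Mul(-3677, Rational(-4, 399))) = Add(Rational(-3214, 43), Rational(14708, 399)) = Rational(-649942, 17157)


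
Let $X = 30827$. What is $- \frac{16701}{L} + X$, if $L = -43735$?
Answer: $\frac{1348235546}{43735} \approx 30827.0$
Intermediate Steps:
$- \frac{16701}{L} + X = - \frac{16701}{-43735} + 30827 = \left(-16701\right) \left(- \frac{1}{43735}\right) + 30827 = \frac{16701}{43735} + 30827 = \frac{1348235546}{43735}$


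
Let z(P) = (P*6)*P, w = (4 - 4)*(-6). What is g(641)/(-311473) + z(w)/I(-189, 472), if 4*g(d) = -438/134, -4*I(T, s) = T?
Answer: 219/83474764 ≈ 2.6235e-6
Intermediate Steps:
I(T, s) = -T/4
g(d) = -219/268 (g(d) = (-438/134)/4 = (-438*1/134)/4 = (¼)*(-219/67) = -219/268)
w = 0 (w = 0*(-6) = 0)
z(P) = 6*P² (z(P) = (6*P)*P = 6*P²)
g(641)/(-311473) + z(w)/I(-189, 472) = -219/268/(-311473) + (6*0²)/((-¼*(-189))) = -219/268*(-1/311473) + (6*0)/(189/4) = 219/83474764 + 0*(4/189) = 219/83474764 + 0 = 219/83474764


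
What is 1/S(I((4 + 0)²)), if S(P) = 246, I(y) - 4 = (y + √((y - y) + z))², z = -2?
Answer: 1/246 ≈ 0.0040650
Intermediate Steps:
I(y) = 4 + (y + I*√2)² (I(y) = 4 + (y + √((y - y) - 2))² = 4 + (y + √(0 - 2))² = 4 + (y + √(-2))² = 4 + (y + I*√2)²)
1/S(I((4 + 0)²)) = 1/246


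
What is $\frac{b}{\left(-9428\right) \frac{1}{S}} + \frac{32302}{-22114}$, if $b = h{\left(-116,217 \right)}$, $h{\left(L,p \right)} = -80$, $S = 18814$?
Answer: $\frac{4122460053}{26061349} \approx 158.18$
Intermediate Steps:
$b = -80$
$\frac{b}{\left(-9428\right) \frac{1}{S}} + \frac{32302}{-22114} = - \frac{80}{\left(-9428\right) \frac{1}{18814}} + \frac{32302}{-22114} = - \frac{80}{\left(-9428\right) \frac{1}{18814}} + 32302 \left(- \frac{1}{22114}\right) = - \frac{80}{- \frac{4714}{9407}} - \frac{16151}{11057} = \left(-80\right) \left(- \frac{9407}{4714}\right) - \frac{16151}{11057} = \frac{376280}{2357} - \frac{16151}{11057} = \frac{4122460053}{26061349}$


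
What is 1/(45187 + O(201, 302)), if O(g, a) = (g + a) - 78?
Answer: 1/45612 ≈ 2.1924e-5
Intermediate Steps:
O(g, a) = -78 + a + g (O(g, a) = (a + g) - 78 = -78 + a + g)
1/(45187 + O(201, 302)) = 1/(45187 + (-78 + 302 + 201)) = 1/(45187 + 425) = 1/45612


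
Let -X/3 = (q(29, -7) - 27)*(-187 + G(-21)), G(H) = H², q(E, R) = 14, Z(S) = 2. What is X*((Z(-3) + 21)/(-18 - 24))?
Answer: -37973/7 ≈ -5424.7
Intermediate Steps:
X = 9906 (X = -3*(14 - 27)*(-187 + (-21)²) = -(-39)*(-187 + 441) = -(-39)*254 = -3*(-3302) = 9906)
X*((Z(-3) + 21)/(-18 - 24)) = 9906*((2 + 21)/(-18 - 24)) = 9906*(23/(-42)) = 9906*(23*(-1/42)) = 9906*(-23/42) = -37973/7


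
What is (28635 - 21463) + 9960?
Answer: 17132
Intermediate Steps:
(28635 - 21463) + 9960 = 7172 + 9960 = 17132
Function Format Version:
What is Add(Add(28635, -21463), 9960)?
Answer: 17132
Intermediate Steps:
Add(Add(28635, -21463), 9960) = Add(7172, 9960) = 17132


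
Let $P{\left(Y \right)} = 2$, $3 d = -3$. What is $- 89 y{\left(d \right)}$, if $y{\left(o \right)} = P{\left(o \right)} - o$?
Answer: $-267$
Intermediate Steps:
$d = -1$ ($d = \frac{1}{3} \left(-3\right) = -1$)
$y{\left(o \right)} = 2 - o$
$- 89 y{\left(d \right)} = - 89 \left(2 - -1\right) = - 89 \left(2 + 1\right) = \left(-89\right) 3 = -267$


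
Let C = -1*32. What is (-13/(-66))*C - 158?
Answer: -5422/33 ≈ -164.30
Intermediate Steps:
C = -32
(-13/(-66))*C - 158 = -13/(-66)*(-32) - 158 = -13*(-1/66)*(-32) - 158 = (13/66)*(-32) - 158 = -208/33 - 158 = -5422/33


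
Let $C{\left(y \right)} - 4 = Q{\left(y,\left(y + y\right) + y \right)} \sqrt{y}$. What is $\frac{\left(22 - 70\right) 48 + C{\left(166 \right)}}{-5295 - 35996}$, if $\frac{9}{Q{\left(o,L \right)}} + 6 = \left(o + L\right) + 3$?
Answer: $\frac{2300}{41291} - \frac{9 \sqrt{166}}{27293351} \approx 0.055698$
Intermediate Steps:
$Q{\left(o,L \right)} = \frac{9}{-3 + L + o}$ ($Q{\left(o,L \right)} = \frac{9}{-6 + \left(\left(o + L\right) + 3\right)} = \frac{9}{-6 + \left(\left(L + o\right) + 3\right)} = \frac{9}{-6 + \left(3 + L + o\right)} = \frac{9}{-3 + L + o}$)
$C{\left(y \right)} = 4 + \frac{9 \sqrt{y}}{-3 + 4 y}$ ($C{\left(y \right)} = 4 + \frac{9}{-3 + \left(\left(y + y\right) + y\right) + y} \sqrt{y} = 4 + \frac{9}{-3 + \left(2 y + y\right) + y} \sqrt{y} = 4 + \frac{9}{-3 + 3 y + y} \sqrt{y} = 4 + \frac{9}{-3 + 4 y} \sqrt{y} = 4 + \frac{9 \sqrt{y}}{-3 + 4 y}$)
$\frac{\left(22 - 70\right) 48 + C{\left(166 \right)}}{-5295 - 35996} = \frac{\left(22 - 70\right) 48 + \frac{-12 + 9 \sqrt{166} + 16 \cdot 166}{-3 + 4 \cdot 166}}{-5295 - 35996} = \frac{\left(-48\right) 48 + \frac{-12 + 9 \sqrt{166} + 2656}{-3 + 664}}{-41291} = \left(-2304 + \frac{2644 + 9 \sqrt{166}}{661}\right) \left(- \frac{1}{41291}\right) = \left(-2304 + \left(4 + \frac{9 \sqrt{166}}{661}\right)\right) \left(- \frac{1}{41291}\right) = \left(-2300 + \frac{9 \sqrt{166}}{661}\right) \left(- \frac{1}{41291}\right) = \frac{2300}{41291} - \frac{9 \sqrt{166}}{27293351}$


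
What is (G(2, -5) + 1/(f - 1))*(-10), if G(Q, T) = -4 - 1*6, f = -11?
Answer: 605/6 ≈ 100.83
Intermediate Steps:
G(Q, T) = -10 (G(Q, T) = -4 - 6 = -10)
(G(2, -5) + 1/(f - 1))*(-10) = (-10 + 1/(-11 - 1))*(-10) = (-10 + 1/(-12))*(-10) = (-10 - 1/12)*(-10) = -121/12*(-10) = 605/6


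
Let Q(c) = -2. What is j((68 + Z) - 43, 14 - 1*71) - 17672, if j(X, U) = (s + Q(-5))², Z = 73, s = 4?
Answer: -17668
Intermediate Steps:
j(X, U) = 4 (j(X, U) = (4 - 2)² = 2² = 4)
j((68 + Z) - 43, 14 - 1*71) - 17672 = 4 - 17672 = -17668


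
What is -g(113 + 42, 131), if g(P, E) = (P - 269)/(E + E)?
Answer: 57/131 ≈ 0.43511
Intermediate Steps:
g(P, E) = (-269 + P)/(2*E) (g(P, E) = (-269 + P)/((2*E)) = (-269 + P)*(1/(2*E)) = (-269 + P)/(2*E))
-g(113 + 42, 131) = -(-269 + (113 + 42))/(2*131) = -(-269 + 155)/(2*131) = -(-114)/(2*131) = -1*(-57/131) = 57/131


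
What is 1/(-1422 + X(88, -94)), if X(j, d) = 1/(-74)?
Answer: -74/105229 ≈ -0.00070323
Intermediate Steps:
X(j, d) = -1/74
1/(-1422 + X(88, -94)) = 1/(-1422 - 1/74) = 1/(-105229/74) = -74/105229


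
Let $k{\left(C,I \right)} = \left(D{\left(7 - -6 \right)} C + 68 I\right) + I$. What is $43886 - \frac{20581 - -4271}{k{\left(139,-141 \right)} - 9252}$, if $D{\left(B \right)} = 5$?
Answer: $\frac{401262124}{9143} \approx 43887.0$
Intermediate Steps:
$k{\left(C,I \right)} = 5 C + 69 I$ ($k{\left(C,I \right)} = \left(5 C + 68 I\right) + I = 5 C + 69 I$)
$43886 - \frac{20581 - -4271}{k{\left(139,-141 \right)} - 9252} = 43886 - \frac{20581 - -4271}{\left(5 \cdot 139 + 69 \left(-141\right)\right) - 9252} = 43886 - \frac{20581 + \left(-3399 + 7670\right)}{\left(695 - 9729\right) - 9252} = 43886 - \frac{20581 + 4271}{-9034 - 9252} = 43886 - \frac{24852}{-18286} = 43886 - 24852 \left(- \frac{1}{18286}\right) = 43886 - - \frac{12426}{9143} = 43886 + \frac{12426}{9143} = \frac{401262124}{9143}$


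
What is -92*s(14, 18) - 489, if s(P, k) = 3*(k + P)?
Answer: -9321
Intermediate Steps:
s(P, k) = 3*P + 3*k (s(P, k) = 3*(P + k) = 3*P + 3*k)
-92*s(14, 18) - 489 = -92*(3*14 + 3*18) - 489 = -92*(42 + 54) - 489 = -92*96 - 489 = -8832 - 489 = -9321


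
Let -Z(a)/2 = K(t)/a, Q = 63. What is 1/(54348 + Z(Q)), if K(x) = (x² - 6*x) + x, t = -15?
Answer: 21/1141108 ≈ 1.8403e-5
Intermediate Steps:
K(x) = x² - 5*x
Z(a) = -600/a (Z(a) = -2*(-15*(-5 - 15))/a = -2*(-15*(-20))/a = -600/a)
1/(54348 + Z(Q)) = 1/(54348 - 600/63) = 1/(54348 - 600*1/63) = 1/(54348 - 200/21) = 1/(1141108/21) = 21/1141108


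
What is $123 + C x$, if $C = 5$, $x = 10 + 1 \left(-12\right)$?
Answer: $113$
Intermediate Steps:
$x = -2$ ($x = 10 - 12 = -2$)
$123 + C x = 123 + 5 \left(-2\right) = 123 - 10 = 113$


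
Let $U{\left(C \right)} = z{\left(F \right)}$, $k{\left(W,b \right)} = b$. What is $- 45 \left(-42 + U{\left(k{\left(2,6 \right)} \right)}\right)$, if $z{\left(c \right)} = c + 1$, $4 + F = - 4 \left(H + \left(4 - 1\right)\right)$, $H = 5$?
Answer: $3465$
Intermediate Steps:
$F = -36$ ($F = -4 - 4 \left(5 + \left(4 - 1\right)\right) = -4 - 4 \left(5 + 3\right) = -4 - 32 = -36$)
$z{\left(c \right)} = 1 + c$
$U{\left(C \right)} = -35$ ($U{\left(C \right)} = 1 - 36 = -35$)
$- 45 \left(-42 + U{\left(k{\left(2,6 \right)} \right)}\right) = - 45 \left(-42 - 35\right) = \left(-45\right) \left(-77\right) = 3465$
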